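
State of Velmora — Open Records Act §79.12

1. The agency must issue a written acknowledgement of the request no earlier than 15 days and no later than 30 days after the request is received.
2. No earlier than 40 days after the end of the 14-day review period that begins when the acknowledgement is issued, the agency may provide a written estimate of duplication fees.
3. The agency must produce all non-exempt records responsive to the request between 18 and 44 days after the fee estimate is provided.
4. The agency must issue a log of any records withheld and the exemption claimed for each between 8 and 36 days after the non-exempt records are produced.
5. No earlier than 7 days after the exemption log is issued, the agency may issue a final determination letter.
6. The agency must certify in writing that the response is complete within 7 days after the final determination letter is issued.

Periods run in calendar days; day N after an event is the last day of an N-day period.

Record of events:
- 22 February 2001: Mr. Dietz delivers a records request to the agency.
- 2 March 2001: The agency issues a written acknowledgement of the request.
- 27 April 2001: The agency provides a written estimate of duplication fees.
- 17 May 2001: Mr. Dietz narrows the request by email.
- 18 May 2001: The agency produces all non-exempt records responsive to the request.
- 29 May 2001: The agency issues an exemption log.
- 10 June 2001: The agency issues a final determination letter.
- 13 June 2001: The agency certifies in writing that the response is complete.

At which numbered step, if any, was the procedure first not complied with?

Step 1 — 15 and 30 days from 22 February 2001 (when the request is received) are 9 March 2001 and 24 March 2001 respectively; 2 March 2001 is 7 days too early.
The procedure was therefore not followed at step 1.

Step 1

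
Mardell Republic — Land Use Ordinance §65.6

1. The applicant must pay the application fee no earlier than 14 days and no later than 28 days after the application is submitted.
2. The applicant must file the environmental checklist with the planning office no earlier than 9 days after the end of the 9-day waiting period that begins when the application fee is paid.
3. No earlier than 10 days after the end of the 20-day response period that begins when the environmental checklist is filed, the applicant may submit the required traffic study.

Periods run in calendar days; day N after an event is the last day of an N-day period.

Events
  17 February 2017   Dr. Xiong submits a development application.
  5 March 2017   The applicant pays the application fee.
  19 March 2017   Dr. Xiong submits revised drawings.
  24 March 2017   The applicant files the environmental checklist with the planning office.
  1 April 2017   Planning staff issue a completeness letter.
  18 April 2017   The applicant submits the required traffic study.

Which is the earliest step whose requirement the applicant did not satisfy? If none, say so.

Step 1 — 14 and 28 days from 17 February 2017 (when the application is submitted) are 3 March 2017 and 17 March 2017 respectively; done 5 March 2017, which is between those dates.
Step 2 — must wait 9 days from 14 March 2017 (end of the 9-day waiting period, which began when the application fee is paid on 5 March 2017), so not before 23 March 2017; 24 March 2017 is on or after that date.
Step 3 — must wait 10 days from 13 April 2017 (end of the 20-day response period, which began when the environmental checklist is filed on 24 March 2017), so not before 23 April 2017; 18 April 2017 is 5 days before the earliest permitted date.

Step 3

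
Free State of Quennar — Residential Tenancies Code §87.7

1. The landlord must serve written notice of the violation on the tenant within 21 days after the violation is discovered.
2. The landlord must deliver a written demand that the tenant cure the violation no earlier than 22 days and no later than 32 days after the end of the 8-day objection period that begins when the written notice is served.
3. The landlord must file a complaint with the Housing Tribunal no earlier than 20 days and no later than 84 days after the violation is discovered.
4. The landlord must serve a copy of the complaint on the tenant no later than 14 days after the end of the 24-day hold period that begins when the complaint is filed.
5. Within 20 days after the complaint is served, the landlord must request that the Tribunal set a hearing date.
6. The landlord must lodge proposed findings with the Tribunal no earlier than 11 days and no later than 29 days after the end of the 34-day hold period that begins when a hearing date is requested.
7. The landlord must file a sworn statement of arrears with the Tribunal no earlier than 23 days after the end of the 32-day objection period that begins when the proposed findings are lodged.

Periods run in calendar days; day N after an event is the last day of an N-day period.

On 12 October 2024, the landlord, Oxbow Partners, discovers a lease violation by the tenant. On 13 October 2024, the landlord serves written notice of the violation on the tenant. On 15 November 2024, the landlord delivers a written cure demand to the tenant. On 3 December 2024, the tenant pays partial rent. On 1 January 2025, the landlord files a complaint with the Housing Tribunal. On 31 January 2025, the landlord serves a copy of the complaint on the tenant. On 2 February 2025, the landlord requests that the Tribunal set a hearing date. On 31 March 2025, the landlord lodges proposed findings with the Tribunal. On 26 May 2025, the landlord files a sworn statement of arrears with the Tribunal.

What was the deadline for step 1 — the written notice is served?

2 November 2024

Step 1 runs from 12 October 2024, when the violation is discovered. 21 days after 12 October 2024 is 2 November 2024.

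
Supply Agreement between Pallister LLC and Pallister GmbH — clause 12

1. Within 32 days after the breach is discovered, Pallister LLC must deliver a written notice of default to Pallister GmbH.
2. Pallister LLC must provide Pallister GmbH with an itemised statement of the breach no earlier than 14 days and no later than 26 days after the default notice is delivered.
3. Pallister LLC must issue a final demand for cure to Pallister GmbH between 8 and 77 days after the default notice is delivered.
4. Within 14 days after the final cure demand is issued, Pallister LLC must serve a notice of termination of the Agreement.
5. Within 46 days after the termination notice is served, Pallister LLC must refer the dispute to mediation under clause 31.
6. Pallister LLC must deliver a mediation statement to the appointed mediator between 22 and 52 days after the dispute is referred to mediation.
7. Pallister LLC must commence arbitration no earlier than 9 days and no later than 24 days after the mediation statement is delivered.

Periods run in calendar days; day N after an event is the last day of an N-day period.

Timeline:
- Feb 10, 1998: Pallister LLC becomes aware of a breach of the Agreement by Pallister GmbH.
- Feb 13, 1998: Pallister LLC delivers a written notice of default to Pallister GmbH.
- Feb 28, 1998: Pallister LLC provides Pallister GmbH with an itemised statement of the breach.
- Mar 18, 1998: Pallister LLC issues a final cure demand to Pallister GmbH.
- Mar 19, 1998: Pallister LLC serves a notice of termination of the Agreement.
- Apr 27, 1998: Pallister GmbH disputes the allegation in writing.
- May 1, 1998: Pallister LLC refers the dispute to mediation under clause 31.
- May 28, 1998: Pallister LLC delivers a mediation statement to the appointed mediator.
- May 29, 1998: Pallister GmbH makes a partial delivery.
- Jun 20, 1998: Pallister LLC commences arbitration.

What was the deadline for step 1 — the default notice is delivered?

Step 1 runs from Feb 10, 1998, when the breach is discovered. 32 days after Feb 10, 1998 is Mar 14, 1998.

Mar 14, 1998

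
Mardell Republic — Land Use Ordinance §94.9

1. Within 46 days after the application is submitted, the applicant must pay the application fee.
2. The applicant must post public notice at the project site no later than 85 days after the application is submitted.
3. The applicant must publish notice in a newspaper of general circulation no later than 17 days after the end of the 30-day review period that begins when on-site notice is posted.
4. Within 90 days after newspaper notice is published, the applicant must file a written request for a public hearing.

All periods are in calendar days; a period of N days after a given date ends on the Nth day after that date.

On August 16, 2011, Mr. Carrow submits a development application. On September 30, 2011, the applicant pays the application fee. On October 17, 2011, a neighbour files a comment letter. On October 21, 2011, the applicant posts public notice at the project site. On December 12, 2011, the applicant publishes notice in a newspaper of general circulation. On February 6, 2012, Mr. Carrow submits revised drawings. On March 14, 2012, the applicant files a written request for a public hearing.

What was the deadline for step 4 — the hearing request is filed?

March 11, 2012

Step 4 runs from December 12, 2011, when newspaper notice is published. 90 days after December 12, 2011 is March 11, 2012.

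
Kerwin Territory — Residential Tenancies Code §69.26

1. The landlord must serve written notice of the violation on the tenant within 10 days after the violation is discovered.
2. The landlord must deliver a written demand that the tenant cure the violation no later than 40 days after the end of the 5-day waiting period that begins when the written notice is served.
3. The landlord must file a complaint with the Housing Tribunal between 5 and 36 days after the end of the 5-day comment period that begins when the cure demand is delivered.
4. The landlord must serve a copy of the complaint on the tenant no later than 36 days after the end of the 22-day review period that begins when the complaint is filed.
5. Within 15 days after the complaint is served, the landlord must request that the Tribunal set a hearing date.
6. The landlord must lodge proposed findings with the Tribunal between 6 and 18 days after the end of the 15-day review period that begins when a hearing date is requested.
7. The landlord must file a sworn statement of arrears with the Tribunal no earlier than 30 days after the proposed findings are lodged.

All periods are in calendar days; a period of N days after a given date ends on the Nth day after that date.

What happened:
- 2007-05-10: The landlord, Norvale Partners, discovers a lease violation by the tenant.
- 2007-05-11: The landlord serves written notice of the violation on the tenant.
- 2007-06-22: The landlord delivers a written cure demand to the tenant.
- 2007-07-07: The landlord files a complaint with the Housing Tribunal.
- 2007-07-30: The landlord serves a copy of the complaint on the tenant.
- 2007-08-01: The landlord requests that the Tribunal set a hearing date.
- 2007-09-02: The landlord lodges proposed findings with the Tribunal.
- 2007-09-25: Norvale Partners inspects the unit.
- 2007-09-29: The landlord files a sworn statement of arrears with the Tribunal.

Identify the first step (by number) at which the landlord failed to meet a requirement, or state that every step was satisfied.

Step 7

(1) due by 2007-05-10 + 10 days = 2007-05-20; done 2007-05-11 — timely.
(2) due by 2007-05-16 + 40 days = 2007-06-25; completed 2007-06-22, before the deadline.
(3) the permitted window runs from 2007-06-27 + 5 = 2007-07-02 to 2007-06-27 + 36 = 2007-08-02; done 2007-07-07, which is between those dates.
(4) due by 2007-07-29 + 36 days = 2007-09-03; done 2007-07-30 — timely.
(5) due by 2007-07-30 + 15 days = 2007-08-14; 2007-08-01 is within that limit.
(6) the permitted window runs from 2007-08-16 + 6 = 2007-08-22 to 2007-08-16 + 18 = 2007-09-03; done 2007-09-02 — within the window.
(7) permitted from 2007-09-02 + 30 days = 2007-10-02 onward; acted on 2007-09-29, 3 days prematurely.
The analysis stops there.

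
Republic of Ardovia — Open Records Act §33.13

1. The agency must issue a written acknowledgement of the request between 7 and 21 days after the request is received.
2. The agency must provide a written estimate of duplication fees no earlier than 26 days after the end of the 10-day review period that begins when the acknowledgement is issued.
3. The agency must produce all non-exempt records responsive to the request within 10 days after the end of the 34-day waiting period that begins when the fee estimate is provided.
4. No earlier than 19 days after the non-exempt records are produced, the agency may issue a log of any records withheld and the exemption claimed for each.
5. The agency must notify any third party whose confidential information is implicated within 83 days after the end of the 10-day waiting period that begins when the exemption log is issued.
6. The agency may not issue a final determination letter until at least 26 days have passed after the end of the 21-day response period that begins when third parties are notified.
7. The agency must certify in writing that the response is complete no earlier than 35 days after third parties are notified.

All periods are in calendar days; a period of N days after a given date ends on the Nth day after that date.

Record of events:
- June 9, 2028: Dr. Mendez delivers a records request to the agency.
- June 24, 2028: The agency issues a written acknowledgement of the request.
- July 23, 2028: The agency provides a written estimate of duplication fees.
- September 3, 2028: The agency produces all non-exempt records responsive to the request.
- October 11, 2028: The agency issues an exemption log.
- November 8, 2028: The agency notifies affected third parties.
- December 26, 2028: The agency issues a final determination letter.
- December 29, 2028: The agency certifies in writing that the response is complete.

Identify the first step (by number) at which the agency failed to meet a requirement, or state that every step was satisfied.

Step 2

Step 1: the window is 7–21 days after June 9, 2028 (when the request is received), so June 16, 2028 through June 30, 2028; done June 24, 2028, which is between those dates.
Step 2: the earliest permitted date is 26 days after July 4, 2028 (end of the 10-day review period, which began when the acknowledgement is issued on June 24, 2028), i.e. July 30, 2028; acted on July 23, 2028, 7 days prematurely.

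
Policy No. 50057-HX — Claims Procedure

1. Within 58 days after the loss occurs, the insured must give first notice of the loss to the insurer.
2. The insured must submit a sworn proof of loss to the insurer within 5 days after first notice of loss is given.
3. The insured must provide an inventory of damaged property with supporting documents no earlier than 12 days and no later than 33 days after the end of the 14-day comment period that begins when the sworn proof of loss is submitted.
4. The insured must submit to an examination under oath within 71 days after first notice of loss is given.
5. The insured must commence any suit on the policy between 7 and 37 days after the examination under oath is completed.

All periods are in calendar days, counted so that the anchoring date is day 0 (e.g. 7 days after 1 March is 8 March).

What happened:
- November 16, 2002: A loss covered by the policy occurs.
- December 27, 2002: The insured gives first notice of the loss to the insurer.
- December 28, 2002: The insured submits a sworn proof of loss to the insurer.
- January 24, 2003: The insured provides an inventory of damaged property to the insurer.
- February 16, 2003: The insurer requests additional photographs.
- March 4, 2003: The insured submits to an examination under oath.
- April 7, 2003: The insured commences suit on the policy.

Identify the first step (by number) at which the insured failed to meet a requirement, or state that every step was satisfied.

None — every step was satisfied

Step 1 — counting 58 days from November 16, 2002 (when the loss occurs) gives a deadline of January 13, 2003; December 27, 2002 is within that limit.
Step 2 — counting 5 days from December 27, 2002 (when first notice of loss is given) gives a deadline of January 1, 2003; completed December 28, 2002, before the deadline.
Step 3 — 12 and 33 days from January 11, 2003 (end of the 14-day comment period, which began when the sworn proof of loss is submitted on December 28, 2002) are January 23, 2003 and February 13, 2003 respectively; done January 24, 2003 — within the window.
Step 4 — counting 71 days from December 27, 2002 (when first notice of loss is given) gives a deadline of March 8, 2003; completed March 4, 2003, before the deadline.
Step 5 — 7 and 37 days from March 4, 2003 (when the examination under oath is completed) are March 11, 2003 and April 10, 2003 respectively; done April 7, 2003, which is between those dates.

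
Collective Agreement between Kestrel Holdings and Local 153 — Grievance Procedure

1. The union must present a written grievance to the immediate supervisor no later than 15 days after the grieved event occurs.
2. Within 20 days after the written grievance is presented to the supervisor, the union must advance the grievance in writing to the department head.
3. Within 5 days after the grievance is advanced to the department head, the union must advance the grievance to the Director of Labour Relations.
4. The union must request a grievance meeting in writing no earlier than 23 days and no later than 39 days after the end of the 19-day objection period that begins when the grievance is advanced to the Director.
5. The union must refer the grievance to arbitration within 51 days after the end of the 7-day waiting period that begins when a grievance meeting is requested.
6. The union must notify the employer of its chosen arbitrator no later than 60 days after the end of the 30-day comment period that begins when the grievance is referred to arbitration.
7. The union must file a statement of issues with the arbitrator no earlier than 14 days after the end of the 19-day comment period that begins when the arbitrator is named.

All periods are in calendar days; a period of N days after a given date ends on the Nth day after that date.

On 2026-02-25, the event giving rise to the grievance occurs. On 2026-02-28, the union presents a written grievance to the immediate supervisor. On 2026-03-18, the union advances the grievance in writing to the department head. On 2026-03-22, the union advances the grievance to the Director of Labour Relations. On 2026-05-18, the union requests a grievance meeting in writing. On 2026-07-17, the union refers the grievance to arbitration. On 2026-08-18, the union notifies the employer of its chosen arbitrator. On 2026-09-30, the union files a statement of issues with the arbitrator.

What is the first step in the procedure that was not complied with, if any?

Step 5

Step 1: 15 days after 2026-02-25 (when the grieved event occurs) is 2026-03-12; 2026-02-28 is within that limit.
Step 2: 20 days after 2026-02-28 (when the written grievance is presented to the supervisor) is 2026-03-20; done 2026-03-18 — timely.
Step 3: 5 days after 2026-03-18 (when the grievance is advanced to the department head) is 2026-03-23; done 2026-03-22 — timely.
Step 4: the window is 23–39 days after 2026-04-10 (end of the 19-day objection period, which began when the grievance is advanced to the Director on 2026-03-22), so 2026-05-03 through 2026-05-19; done 2026-05-18, which is between those dates.
Step 5: 51 days after 2026-05-25 (end of the 7-day waiting period, which began when a grievance meeting is requested on 2026-05-18) is 2026-07-15; not done until 2026-07-17, 2 days after the deadline.
No need to go further; step 5 was not satisfied.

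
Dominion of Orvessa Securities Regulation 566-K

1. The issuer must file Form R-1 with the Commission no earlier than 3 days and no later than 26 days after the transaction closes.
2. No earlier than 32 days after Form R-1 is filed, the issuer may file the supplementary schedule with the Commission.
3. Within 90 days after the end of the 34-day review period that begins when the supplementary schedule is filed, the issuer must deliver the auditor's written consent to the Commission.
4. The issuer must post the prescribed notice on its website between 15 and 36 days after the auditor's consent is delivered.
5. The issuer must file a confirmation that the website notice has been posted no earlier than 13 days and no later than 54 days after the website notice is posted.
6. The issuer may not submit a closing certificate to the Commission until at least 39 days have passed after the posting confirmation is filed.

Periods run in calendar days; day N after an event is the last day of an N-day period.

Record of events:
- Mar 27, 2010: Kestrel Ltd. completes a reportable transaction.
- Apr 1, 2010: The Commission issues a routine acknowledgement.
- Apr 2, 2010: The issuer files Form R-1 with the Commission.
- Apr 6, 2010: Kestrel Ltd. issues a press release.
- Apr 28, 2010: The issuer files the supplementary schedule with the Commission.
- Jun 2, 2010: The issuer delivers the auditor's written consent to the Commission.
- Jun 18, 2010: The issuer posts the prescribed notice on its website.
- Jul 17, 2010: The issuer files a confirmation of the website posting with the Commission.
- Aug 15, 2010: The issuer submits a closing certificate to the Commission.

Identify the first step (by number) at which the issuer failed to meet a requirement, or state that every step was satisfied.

(1) the permitted window runs from Mar 27, 2010 + 3 = Mar 30, 2010 to Mar 27, 2010 + 26 = Apr 22, 2010; done Apr 2, 2010 — within the window.
(2) permitted from Apr 2, 2010 + 32 days = May 4, 2010 onward; acted on Apr 28, 2010, 6 days prematurely.
Later steps need not be reached.

Step 2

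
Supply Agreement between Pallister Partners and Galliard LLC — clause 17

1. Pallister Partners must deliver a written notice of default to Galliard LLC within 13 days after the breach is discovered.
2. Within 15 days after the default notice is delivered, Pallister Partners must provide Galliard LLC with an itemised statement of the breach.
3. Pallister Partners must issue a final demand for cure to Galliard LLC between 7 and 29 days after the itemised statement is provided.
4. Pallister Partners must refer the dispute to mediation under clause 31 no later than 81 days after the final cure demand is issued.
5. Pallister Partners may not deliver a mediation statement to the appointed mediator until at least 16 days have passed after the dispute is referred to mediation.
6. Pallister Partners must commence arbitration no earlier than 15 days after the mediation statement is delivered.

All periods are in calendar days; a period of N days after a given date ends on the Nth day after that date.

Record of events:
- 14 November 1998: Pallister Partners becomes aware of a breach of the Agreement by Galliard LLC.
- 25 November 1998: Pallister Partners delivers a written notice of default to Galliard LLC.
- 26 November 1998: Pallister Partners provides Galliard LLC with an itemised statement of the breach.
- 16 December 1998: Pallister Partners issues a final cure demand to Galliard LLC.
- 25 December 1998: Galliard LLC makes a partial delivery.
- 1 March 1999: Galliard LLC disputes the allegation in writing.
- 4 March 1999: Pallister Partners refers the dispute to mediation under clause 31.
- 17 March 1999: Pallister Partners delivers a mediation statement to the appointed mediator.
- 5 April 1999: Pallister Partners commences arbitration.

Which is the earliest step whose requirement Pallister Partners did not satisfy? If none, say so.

Step 5

(1) due by 14 November 1998 + 13 days = 27 November 1998; done 25 November 1998 — timely.
(2) due by 25 November 1998 + 15 days = 10 December 1998; 26 November 1998 is within that limit.
(3) the permitted window runs from 26 November 1998 + 7 = 3 December 1998 to 26 November 1998 + 29 = 25 December 1998; done 16 December 1998, which is between those dates.
(4) due by 16 December 1998 + 81 days = 7 March 1999; done 4 March 1999 — timely.
(5) permitted from 4 March 1999 + 16 days = 20 March 1999 onward; 17 March 1999 is 3 days before the earliest permitted date.
The analysis stops there.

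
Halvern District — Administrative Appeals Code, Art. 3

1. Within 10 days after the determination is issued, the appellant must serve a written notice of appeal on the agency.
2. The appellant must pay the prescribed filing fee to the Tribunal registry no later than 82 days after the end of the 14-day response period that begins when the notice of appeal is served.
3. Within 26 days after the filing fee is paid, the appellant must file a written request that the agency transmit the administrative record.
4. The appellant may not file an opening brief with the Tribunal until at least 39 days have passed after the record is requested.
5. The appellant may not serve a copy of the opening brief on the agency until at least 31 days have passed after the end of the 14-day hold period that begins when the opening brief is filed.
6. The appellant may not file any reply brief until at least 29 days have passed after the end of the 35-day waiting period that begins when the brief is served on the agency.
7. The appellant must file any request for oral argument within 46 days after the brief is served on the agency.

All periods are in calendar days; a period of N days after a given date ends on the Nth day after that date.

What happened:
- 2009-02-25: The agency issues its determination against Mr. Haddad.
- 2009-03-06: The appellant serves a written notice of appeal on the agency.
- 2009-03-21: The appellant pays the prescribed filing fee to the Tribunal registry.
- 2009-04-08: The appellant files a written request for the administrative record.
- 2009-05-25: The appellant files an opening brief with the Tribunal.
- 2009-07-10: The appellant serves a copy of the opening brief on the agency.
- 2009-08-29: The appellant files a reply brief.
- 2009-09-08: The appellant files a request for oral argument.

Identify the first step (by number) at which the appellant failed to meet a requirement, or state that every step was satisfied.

Step 6

Step 1: 10 days after 2009-02-25 (when the determination is issued) is 2009-03-07; done 2009-03-06 — timely.
Step 2: 82 days after 2009-03-20 (end of the 14-day response period, which began when the notice of appeal is served on 2009-03-06) is 2009-06-10; done 2009-03-21 — timely.
Step 3: 26 days after 2009-03-21 (when the filing fee is paid) is 2009-04-16; done 2009-04-08 — timely.
Step 4: the earliest permitted date is 39 days after 2009-04-08 (when the record is requested), i.e. 2009-05-17; 2009-05-25 is on or after that date.
Step 5: the earliest permitted date is 31 days after 2009-06-08 (end of the 14-day hold period, which began when the opening brief is filed on 2009-05-25), i.e. 2009-07-09; 2009-07-10 is on or after that date.
Step 6: the earliest permitted date is 29 days after 2009-08-14 (end of the 35-day waiting period, which began when the brief is served on the agency on 2009-07-10), i.e. 2009-09-12; 2009-08-29 is 14 days before the earliest permitted date.
That is the first point of non-compliance.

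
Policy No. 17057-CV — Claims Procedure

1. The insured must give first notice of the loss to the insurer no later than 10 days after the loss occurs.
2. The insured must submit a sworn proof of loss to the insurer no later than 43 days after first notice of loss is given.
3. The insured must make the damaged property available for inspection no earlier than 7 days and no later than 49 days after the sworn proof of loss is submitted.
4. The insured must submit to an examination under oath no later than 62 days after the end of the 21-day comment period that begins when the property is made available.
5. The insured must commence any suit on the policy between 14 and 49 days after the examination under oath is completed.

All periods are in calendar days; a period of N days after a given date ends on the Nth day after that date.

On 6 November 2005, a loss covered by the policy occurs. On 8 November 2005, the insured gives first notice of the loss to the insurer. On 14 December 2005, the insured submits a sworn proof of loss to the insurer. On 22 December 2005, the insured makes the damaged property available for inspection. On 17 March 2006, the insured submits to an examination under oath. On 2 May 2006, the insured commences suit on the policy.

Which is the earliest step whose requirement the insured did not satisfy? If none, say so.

Step 4

Step 1: 10 days after 6 November 2005 (when the loss occurs) is 16 November 2005; completed 8 November 2005, before the deadline.
Step 2: 43 days after 8 November 2005 (when first notice of loss is given) is 21 December 2005; completed 14 December 2005, before the deadline.
Step 3: the window is 7–49 days after 14 December 2005 (when the sworn proof of loss is submitted), so 21 December 2005 through 1 February 2006; done 22 December 2005, which is between those dates.
Step 4: 62 days after 12 January 2006 (end of the 21-day comment period, which began when the property is made available on 22 December 2005) is 15 March 2006; not done until 17 March 2006, 2 days after the deadline.
Later steps need not be reached.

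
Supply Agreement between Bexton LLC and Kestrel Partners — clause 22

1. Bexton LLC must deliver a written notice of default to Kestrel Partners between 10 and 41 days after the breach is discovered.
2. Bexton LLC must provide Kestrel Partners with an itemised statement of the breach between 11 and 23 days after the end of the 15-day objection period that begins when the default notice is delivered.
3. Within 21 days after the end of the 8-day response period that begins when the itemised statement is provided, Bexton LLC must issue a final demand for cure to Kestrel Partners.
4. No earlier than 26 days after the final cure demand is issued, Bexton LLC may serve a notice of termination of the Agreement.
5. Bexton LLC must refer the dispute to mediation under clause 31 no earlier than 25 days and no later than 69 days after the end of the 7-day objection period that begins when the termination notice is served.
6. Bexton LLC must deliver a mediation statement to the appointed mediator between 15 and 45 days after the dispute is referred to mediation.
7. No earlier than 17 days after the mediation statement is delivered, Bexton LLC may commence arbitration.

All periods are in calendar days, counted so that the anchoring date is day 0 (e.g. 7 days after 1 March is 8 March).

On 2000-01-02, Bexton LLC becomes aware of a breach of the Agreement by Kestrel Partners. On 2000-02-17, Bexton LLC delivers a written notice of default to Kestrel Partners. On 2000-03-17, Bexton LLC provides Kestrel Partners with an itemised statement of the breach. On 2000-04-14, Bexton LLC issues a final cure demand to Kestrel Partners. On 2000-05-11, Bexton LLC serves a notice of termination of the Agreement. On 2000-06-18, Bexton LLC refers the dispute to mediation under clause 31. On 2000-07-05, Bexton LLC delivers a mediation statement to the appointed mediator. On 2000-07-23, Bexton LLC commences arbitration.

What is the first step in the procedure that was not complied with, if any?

Step 1

(1) the permitted window runs from 2000-01-02 + 10 = 2000-01-12 to 2000-01-02 + 41 = 2000-02-12; 2000-02-17 is 5 days past the end of the window.
The analysis stops there.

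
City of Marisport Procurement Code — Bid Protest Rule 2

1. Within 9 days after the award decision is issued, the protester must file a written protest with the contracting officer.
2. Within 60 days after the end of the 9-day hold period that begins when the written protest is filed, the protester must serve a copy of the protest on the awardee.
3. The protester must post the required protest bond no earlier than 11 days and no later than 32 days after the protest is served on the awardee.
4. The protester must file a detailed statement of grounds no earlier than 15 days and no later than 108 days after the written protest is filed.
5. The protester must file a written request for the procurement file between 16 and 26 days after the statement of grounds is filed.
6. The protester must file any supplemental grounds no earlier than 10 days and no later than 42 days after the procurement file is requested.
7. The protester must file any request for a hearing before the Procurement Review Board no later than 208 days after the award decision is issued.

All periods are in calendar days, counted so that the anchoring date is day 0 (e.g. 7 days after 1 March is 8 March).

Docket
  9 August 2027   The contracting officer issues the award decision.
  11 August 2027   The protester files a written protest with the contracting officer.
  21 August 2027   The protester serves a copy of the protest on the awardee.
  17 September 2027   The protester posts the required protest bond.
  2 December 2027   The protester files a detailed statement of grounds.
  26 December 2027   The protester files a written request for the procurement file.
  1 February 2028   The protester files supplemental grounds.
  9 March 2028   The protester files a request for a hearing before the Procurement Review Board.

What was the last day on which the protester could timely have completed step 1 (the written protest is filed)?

18 August 2027

Step 1 runs from 9 August 2027, when the award decision is issued. 9 days after 9 August 2027 is 18 August 2027.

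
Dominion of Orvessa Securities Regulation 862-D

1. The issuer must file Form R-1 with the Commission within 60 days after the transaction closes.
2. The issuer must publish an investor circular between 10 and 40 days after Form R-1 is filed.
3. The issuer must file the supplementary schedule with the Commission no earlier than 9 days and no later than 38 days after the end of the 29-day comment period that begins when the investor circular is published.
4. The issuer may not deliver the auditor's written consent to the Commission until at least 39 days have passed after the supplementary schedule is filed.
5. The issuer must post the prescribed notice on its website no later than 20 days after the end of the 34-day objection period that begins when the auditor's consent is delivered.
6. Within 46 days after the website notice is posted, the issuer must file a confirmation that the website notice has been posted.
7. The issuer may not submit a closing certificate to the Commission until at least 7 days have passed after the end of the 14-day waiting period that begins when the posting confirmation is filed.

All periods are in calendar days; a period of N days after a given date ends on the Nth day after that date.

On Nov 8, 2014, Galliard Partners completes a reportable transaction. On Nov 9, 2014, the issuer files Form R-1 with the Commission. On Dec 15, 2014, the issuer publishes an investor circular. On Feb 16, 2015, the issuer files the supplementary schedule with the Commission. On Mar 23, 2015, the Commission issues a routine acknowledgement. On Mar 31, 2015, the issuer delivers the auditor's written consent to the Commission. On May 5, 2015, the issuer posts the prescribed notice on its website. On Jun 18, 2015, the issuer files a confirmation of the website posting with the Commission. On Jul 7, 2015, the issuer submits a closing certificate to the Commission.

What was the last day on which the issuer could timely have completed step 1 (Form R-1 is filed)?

Jan 7, 2015

Step 1 runs from Nov 8, 2014, when the transaction closes. 60 days after Nov 8, 2014 is Jan 7, 2015.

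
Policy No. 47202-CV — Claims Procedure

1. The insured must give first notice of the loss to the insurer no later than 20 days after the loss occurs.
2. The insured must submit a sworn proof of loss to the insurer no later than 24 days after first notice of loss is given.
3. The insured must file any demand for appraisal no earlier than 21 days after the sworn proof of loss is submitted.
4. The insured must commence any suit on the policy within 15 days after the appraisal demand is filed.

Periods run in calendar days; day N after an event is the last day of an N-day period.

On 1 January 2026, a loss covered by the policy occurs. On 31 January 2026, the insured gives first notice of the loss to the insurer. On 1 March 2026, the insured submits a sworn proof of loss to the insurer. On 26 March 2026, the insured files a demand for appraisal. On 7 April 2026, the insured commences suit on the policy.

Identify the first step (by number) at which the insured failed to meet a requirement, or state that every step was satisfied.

(1) due by 1 January 2026 + 20 days = 21 January 2026; not done until 31 January 2026, 10 days after the deadline.

Step 1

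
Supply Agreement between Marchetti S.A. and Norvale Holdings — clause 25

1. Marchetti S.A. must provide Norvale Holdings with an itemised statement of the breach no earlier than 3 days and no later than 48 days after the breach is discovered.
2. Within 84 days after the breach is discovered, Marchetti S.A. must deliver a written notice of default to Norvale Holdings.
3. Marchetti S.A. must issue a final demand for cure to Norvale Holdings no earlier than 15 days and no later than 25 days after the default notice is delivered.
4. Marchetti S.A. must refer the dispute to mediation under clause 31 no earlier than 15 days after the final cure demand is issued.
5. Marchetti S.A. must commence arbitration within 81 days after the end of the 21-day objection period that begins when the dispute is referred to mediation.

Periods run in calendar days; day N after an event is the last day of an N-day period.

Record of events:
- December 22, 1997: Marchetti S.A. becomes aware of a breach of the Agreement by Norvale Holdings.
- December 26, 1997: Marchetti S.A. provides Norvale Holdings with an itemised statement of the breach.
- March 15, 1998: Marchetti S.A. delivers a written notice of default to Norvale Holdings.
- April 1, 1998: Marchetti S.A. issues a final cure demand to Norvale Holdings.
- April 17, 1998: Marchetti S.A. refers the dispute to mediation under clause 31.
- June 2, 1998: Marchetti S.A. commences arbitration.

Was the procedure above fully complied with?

(1) the permitted window runs from December 22, 1997 + 3 = December 25, 1997 to December 22, 1997 + 48 = February 8, 1998; done December 26, 1997 — within the window.
(2) due by December 22, 1997 + 84 days = March 16, 1998; done March 15, 1998 — timely.
(3) the permitted window runs from March 15, 1998 + 15 = March 30, 1998 to March 15, 1998 + 25 = April 9, 1998; April 1, 1998 falls inside that range.
(4) permitted from April 1, 1998 + 15 days = April 16, 1998 onward; April 17, 1998 is on or after that date.
(5) due by May 8, 1998 + 81 days = July 28, 1998; June 2, 1998 is within that limit.

Yes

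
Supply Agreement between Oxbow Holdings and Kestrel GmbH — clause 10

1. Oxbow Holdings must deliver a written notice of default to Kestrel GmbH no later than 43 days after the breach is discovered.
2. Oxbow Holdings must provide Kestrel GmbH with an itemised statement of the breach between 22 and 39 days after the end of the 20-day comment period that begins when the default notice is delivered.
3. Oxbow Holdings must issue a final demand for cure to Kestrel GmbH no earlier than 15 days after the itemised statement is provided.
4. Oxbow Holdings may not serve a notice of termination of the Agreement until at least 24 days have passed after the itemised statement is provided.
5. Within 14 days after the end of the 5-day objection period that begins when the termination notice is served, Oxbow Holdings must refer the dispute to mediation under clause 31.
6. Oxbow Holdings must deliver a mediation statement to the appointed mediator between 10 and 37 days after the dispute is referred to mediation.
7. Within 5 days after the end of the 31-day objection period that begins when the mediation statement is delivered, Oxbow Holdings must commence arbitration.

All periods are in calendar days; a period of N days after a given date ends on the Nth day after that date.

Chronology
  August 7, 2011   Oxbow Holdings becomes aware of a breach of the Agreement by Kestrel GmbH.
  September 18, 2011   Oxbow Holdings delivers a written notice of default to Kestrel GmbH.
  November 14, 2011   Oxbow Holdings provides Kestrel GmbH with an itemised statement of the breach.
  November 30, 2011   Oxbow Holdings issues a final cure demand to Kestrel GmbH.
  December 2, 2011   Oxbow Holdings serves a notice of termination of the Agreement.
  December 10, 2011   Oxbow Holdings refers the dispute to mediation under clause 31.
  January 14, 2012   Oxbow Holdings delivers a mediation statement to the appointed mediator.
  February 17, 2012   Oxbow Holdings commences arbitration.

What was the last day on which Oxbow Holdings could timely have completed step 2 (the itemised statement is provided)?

The default notice is delivered on September 18, 2011; the 20-day comment period therefore ends October 8, 2011, and step 2 runs from that date. The window is 22–39 days after October 8, 2011; it closes on November 16, 2011.

November 16, 2011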